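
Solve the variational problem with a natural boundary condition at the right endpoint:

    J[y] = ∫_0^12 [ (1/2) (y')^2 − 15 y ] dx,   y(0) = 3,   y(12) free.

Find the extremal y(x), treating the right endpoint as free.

The Lagrangian L = (1/2) (y')^2 − 15 y gives
    ∂L/∂y = −15,   ∂L/∂y' = y'.
Euler-Lagrange: d/dx(y') − (−15) = 0, i.e. y'' + 15 = 0, so
    y(x) = −(15/2) x^2 + C1 x + C2.
Fixed left endpoint y(0) = 3 ⇒ C2 = 3.
The right endpoint x = 12 is free, so the natural (transversality) condition is ∂L/∂y' |_{x=12} = 0, i.e. y'(12) = 0.
Compute y'(x) = −15 x + C1, so y'(12) = −180 + C1 = 0 ⇒ C1 = 180.
Therefore the extremal is
    y(x) = −(15/2) x^2 + 180 x + 3.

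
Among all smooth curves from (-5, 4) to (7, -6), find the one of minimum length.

Arc-length functional: J[y] = ∫ sqrt(1 + (y')^2) dx.
Lagrangian L = sqrt(1 + (y')^2) has no explicit y dependence, so ∂L/∂y = 0 and the Euler-Lagrange equation gives
    d/dx( y' / sqrt(1 + (y')^2) ) = 0  ⇒  y' / sqrt(1 + (y')^2) = const.
Hence y' is constant, so y(x) is affine.
Fitting the endpoints (-5, 4) and (7, -6):
    slope m = ((-6) − 4) / (7 − (-5)) = -5/6,
    intercept c = 4 − m·(-5) = -1/6.
Extremal: y(x) = (-5/6) x - 1/6.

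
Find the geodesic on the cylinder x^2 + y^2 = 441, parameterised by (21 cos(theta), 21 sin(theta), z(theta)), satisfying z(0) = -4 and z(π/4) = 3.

Parameterise the cylinder of radius R = 21 as
    r(θ) = (21 cos θ, 21 sin θ, z(θ)).
The arc-length element is
    ds = sqrt(441 + (dz/dθ)^2) dθ,
so the Lagrangian is L = sqrt(441 + z'^2).
L depends on z' only, not on z or θ, so ∂L/∂z = 0 and
    ∂L/∂z' = z' / sqrt(441 + z'^2).
The Euler-Lagrange equation gives
    d/dθ( z' / sqrt(441 + z'^2) ) = 0,
so z' is constant. Integrating once:
    z(θ) = a θ + b,
a helix on the cylinder (a straight line when the cylinder is unrolled). The constants a, b are determined by the endpoint conditions.
With endpoint conditions z(0) = -4 and z(π/4) = 3: from z(0) = b we get b = -4, and a·π/4 + -4 = 3 gives a = 28/π, so
    z(θ) = (28/π) θ − 4.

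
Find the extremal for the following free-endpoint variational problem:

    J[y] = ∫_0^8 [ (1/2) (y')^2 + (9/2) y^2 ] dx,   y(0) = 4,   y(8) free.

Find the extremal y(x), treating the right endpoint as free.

The Lagrangian L = (1/2) (y')^2 + (9/2) y^2 gives
    ∂L/∂y = 9 y,   ∂L/∂y' = y'.
Euler-Lagrange: y'' − 9 y = 0.
With k = 3, the general solution is
    y(x) = A cosh(3 x) + B sinh(3 x).
Fixed left endpoint y(0) = 4 ⇒ A = 4.
The right endpoint x = 8 is free, so the natural (transversality) condition is ∂L/∂y' |_{x=8} = 0, i.e. y'(8) = 0.
Compute y'(x) = A k sinh(k x) + B k cosh(k x), so
    y'(8) = A k sinh(k·8) + B k cosh(k·8) = 0
    ⇒ B = −A tanh(k·8) = − 4 tanh(3·8).
Therefore the extremal is
    y(x) = 4 cosh(3 x) − 4 tanh(3·8) sinh(3 x).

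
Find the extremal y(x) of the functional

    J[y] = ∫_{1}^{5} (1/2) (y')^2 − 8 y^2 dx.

The Lagrangian is L = (1/2) (y')^2 − 8 y^2.
Compute ∂L/∂y = -16y, ∂L/∂y' = y'.
The Euler-Lagrange equation d/dx(∂L/∂y') − ∂L/∂y = 0 reduces to
    y'' + 16 y = 0.
Its general solution is
    y(x) = A sin(4x) + B cos(4x),
with A, B fixed by the endpoint conditions.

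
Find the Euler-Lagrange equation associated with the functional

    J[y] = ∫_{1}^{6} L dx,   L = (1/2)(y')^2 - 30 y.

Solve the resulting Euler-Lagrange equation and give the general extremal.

The Lagrangian is L = (1/2)(y')^2 - 30 y.
∂L/∂y = -30.
∂L/∂y' = y'.
The Euler-Lagrange equation d/dx(∂L/∂y') − ∂L/∂y = 0 becomes:
    y'' + 30 = 0
General solution: y(x) = -15 x^2 + A x + B, where A and B are arbitrary constants fixed by the endpoint conditions.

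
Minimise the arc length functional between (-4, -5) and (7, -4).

Arc-length functional: J[y] = ∫ sqrt(1 + (y')^2) dx.
Lagrangian L = sqrt(1 + (y')^2) has no explicit y dependence, so ∂L/∂y = 0 and the Euler-Lagrange equation gives
    d/dx( y' / sqrt(1 + (y')^2) ) = 0  ⇒  y' / sqrt(1 + (y')^2) = const.
Hence y' is constant, so y(x) is affine.
Fitting the endpoints (-4, -5) and (7, -4):
    slope m = ((-4) − (-5)) / (7 − (-4)) = 1/11,
    intercept c = (-5) − m·(-4) = -51/11.
Extremal: y(x) = (1/11) x - 51/11.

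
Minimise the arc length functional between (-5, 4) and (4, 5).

Arc-length functional: J[y] = ∫ sqrt(1 + (y')^2) dx.
Lagrangian L = sqrt(1 + (y')^2) has no explicit y dependence, so ∂L/∂y = 0 and the Euler-Lagrange equation gives
    d/dx( y' / sqrt(1 + (y')^2) ) = 0  ⇒  y' / sqrt(1 + (y')^2) = const.
Hence y' is constant, so y(x) is affine.
Fitting the endpoints (-5, 4) and (4, 5):
    slope m = (5 − 4) / (4 − (-5)) = 1/9,
    intercept c = 4 − m·(-5) = 41/9.
Extremal: y(x) = (1/9) x + 41/9.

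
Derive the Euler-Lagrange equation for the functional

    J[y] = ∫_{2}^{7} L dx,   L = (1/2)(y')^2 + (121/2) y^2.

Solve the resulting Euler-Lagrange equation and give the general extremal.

The Lagrangian is L = (1/2)(y')^2 + (121/2) y^2.
∂L/∂y = 121y.
∂L/∂y' = y'.
The Euler-Lagrange equation d/dx(∂L/∂y') − ∂L/∂y = 0 becomes:
    y'' - 121 y = 0
General solution: y(x) = A e^(11x) + B e^(-11x), where A and B are arbitrary constants fixed by the endpoint conditions.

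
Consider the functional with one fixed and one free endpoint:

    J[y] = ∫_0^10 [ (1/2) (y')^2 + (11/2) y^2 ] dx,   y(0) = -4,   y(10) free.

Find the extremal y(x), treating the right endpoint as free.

The Lagrangian L = (1/2) (y')^2 + (11/2) y^2 gives
    ∂L/∂y = 11 y,   ∂L/∂y' = y'.
Euler-Lagrange: y'' − 11 y = 0.
With k = sqrt(11), the general solution is
    y(x) = A cosh(sqrt(11) x) + B sinh(sqrt(11) x).
Fixed left endpoint y(0) = -4 ⇒ A = -4.
The right endpoint x = 10 is free, so the natural (transversality) condition is ∂L/∂y' |_{x=10} = 0, i.e. y'(10) = 0.
Compute y'(x) = A k sinh(k x) + B k cosh(k x), so
    y'(10) = A k sinh(k·10) + B k cosh(k·10) = 0
    ⇒ B = −A tanh(k·10) = 4 tanh(sqrt(11)·10).
Therefore the extremal is
    y(x) = −4 cosh(sqrt(11) x) + 4 tanh(sqrt(11)·10) sinh(sqrt(11) x).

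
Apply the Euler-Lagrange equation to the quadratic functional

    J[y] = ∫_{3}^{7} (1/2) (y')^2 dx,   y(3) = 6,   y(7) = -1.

The Lagrangian is L = (1/2) (y')^2.
Compute ∂L/∂y = 0, ∂L/∂y' = y'.
The Euler-Lagrange equation d/dx(∂L/∂y') − ∂L/∂y = 0 reduces to
    y'' = 0.
Its general solution is
    y(x) = A x + B,
with A, B fixed by the endpoint conditions.
Applying the endpoint conditions y(3) = 6 and y(7) = -1: solve A·3 + B = 6 and A·7 + B = -1. Subtracting gives A(7 − 3) = -1 − 6, so A = -7/4, and B = 6 − A·3 = 45/4. Therefore
    y(x) = (-7/4) x + 45/4.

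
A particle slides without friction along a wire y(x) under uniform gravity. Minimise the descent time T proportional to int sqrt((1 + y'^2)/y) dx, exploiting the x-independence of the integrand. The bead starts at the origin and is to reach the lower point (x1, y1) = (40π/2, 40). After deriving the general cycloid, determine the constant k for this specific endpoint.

The Lagrangian L = sqrt((1 + y'^2) / y) has no explicit x dependence, so the Beltrami identity applies:
    L − y' ∂L/∂y' = C.
Compute ∂L/∂y' = y' / sqrt(y (1 + y'^2)).
Substitute:
    sqrt((1 + y'^2)/y) − y'·y' / sqrt(y (1 + y'^2))
    = (1 + y'^2) / sqrt(y (1 + y'^2)) − y'^2 / sqrt(y (1 + y'^2))
    = 1 / sqrt(y (1 + y'^2)) = C.
Squaring and rearranging gives the first integral
    y (1 + y'^2) = 1/C^2 =: k   (constant).
Solving this first-order ODE by the substitution
    y = (k/2)(1 − cos θ)
yields the cycloid parameterisation
    x(θ) = (k/2)(θ − sin θ),   y(θ) = (k/2)(1 − cos θ).
The constant k is fixed by the endpoint condition.
Now fit the given lower endpoint (x1, y1) = (40π/2, 40). At the bottom of the first arch (θ = π), the parametric equations give
    y(π) = (k/2)(1 − cos π) = k,
    x(π) = (k/2)(π − sin π) = kπ/2.
Matching y(π) = 40 gives k = 40, consistent with x(π) = 40π/2. Therefore the specific cycloid is
    x(θ) = (40/2)(θ − sin θ),   y(θ) = (40/2)(1 − cos θ).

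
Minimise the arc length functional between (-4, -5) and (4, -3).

Arc-length functional: J[y] = ∫ sqrt(1 + (y')^2) dx.
Lagrangian L = sqrt(1 + (y')^2) has no explicit y dependence, so ∂L/∂y = 0 and the Euler-Lagrange equation gives
    d/dx( y' / sqrt(1 + (y')^2) ) = 0  ⇒  y' / sqrt(1 + (y')^2) = const.
Hence y' is constant, so y(x) is affine.
Fitting the endpoints (-4, -5) and (4, -3):
    slope m = ((-3) − (-5)) / (4 − (-4)) = 1/4,
    intercept c = (-5) − m·(-4) = -4.
Extremal: y(x) = (1/4) x - 4.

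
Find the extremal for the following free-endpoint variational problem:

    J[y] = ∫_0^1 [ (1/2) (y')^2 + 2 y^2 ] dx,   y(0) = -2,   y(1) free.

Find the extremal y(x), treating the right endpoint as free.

The Lagrangian L = (1/2) (y')^2 + 2 y^2 gives
    ∂L/∂y = 4 y,   ∂L/∂y' = y'.
Euler-Lagrange: y'' − 4 y = 0.
With k = 2, the general solution is
    y(x) = A cosh(2 x) + B sinh(2 x).
Fixed left endpoint y(0) = -2 ⇒ A = -2.
The right endpoint x = 1 is free, so the natural (transversality) condition is ∂L/∂y' |_{x=1} = 0, i.e. y'(1) = 0.
Compute y'(x) = A k sinh(k x) + B k cosh(k x), so
    y'(1) = A k sinh(k·1) + B k cosh(k·1) = 0
    ⇒ B = −A tanh(k·1) = 2 tanh(2·1).
Therefore the extremal is
    y(x) = −2 cosh(2 x) + 2 tanh(2·1) sinh(2 x).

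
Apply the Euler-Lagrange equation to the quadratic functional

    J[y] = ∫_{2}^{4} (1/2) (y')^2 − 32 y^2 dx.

The Lagrangian is L = (1/2) (y')^2 − 32 y^2.
Compute ∂L/∂y = -64y, ∂L/∂y' = y'.
The Euler-Lagrange equation d/dx(∂L/∂y') − ∂L/∂y = 0 reduces to
    y'' + 64 y = 0.
Its general solution is
    y(x) = A sin(8x) + B cos(8x),
with A, B fixed by the endpoint conditions.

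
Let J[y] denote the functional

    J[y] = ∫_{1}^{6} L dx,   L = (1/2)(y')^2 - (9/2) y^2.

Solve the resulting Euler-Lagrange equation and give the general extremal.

The Lagrangian is L = (1/2)(y')^2 - (9/2) y^2.
∂L/∂y = -9y.
∂L/∂y' = y'.
The Euler-Lagrange equation d/dx(∂L/∂y') − ∂L/∂y = 0 becomes:
    y'' + 9 y = 0
General solution: y(x) = A sin(3x) + B cos(3x), where A and B are arbitrary constants fixed by the endpoint conditions.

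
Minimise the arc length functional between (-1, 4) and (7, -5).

Arc-length functional: J[y] = ∫ sqrt(1 + (y')^2) dx.
Lagrangian L = sqrt(1 + (y')^2) has no explicit y dependence, so ∂L/∂y = 0 and the Euler-Lagrange equation gives
    d/dx( y' / sqrt(1 + (y')^2) ) = 0  ⇒  y' / sqrt(1 + (y')^2) = const.
Hence y' is constant, so y(x) is affine.
Fitting the endpoints (-1, 4) and (7, -5):
    slope m = ((-5) − 4) / (7 − (-1)) = -9/8,
    intercept c = 4 − m·(-1) = 23/8.
Extremal: y(x) = (-9/8) x + 23/8.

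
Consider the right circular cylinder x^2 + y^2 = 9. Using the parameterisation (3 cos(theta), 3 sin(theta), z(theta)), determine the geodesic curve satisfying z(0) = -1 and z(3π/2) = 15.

Parameterise the cylinder of radius R = 3 as
    r(θ) = (3 cos θ, 3 sin θ, z(θ)).
The arc-length element is
    ds = sqrt(9 + (dz/dθ)^2) dθ,
so the Lagrangian is L = sqrt(9 + z'^2).
L depends on z' only, not on z or θ, so ∂L/∂z = 0 and
    ∂L/∂z' = z' / sqrt(9 + z'^2).
The Euler-Lagrange equation gives
    d/dθ( z' / sqrt(9 + z'^2) ) = 0,
so z' is constant. Integrating once:
    z(θ) = a θ + b,
a helix on the cylinder (a straight line when the cylinder is unrolled). The constants a, b are determined by the endpoint conditions.
With endpoint conditions z(0) = -1 and z(3π/2) = 15: from z(0) = b we get b = -1, and a·3π/2 + -1 = 15 gives a = 32/(3π), so
    z(θ) = (32/(3π)) θ − 1.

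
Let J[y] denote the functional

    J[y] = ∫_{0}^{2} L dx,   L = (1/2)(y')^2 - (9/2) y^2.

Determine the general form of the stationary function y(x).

The Lagrangian is L = (1/2)(y')^2 - (9/2) y^2.
∂L/∂y = -9y.
∂L/∂y' = y'.
The Euler-Lagrange equation d/dx(∂L/∂y') − ∂L/∂y = 0 becomes:
    y'' + 9 y = 0
General solution: y(x) = A sin(3x) + B cos(3x), where A and B are arbitrary constants fixed by the endpoint conditions.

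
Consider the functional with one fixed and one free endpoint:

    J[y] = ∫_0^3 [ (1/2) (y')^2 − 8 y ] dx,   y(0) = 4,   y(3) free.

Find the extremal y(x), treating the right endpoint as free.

The Lagrangian L = (1/2) (y')^2 − 8 y gives
    ∂L/∂y = −8,   ∂L/∂y' = y'.
Euler-Lagrange: d/dx(y') − (−8) = 0, i.e. y'' + 8 = 0, so
    y(x) = −(8/2) x^2 + C1 x + C2.
Fixed left endpoint y(0) = 4 ⇒ C2 = 4.
The right endpoint x = 3 is free, so the natural (transversality) condition is ∂L/∂y' |_{x=3} = 0, i.e. y'(3) = 0.
Compute y'(x) = −8 x + C1, so y'(3) = −24 + C1 = 0 ⇒ C1 = 24.
Therefore the extremal is
    y(x) = −4 x^2 + 24 x + 4.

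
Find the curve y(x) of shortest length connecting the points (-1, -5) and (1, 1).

Arc-length functional: J[y] = ∫ sqrt(1 + (y')^2) dx.
Lagrangian L = sqrt(1 + (y')^2) has no explicit y dependence, so ∂L/∂y = 0 and the Euler-Lagrange equation gives
    d/dx( y' / sqrt(1 + (y')^2) ) = 0  ⇒  y' / sqrt(1 + (y')^2) = const.
Hence y' is constant, so y(x) is affine.
Fitting the endpoints (-1, -5) and (1, 1):
    slope m = (1 − (-5)) / (1 − (-1)) = 3,
    intercept c = (-5) − m·(-1) = -2.
Extremal: y(x) = 3 x - 2.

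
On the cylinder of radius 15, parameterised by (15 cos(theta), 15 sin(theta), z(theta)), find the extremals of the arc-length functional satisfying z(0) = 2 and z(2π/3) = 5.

Parameterise the cylinder of radius R = 15 as
    r(θ) = (15 cos θ, 15 sin θ, z(θ)).
The arc-length element is
    ds = sqrt(225 + (dz/dθ)^2) dθ,
so the Lagrangian is L = sqrt(225 + z'^2).
L depends on z' only, not on z or θ, so ∂L/∂z = 0 and
    ∂L/∂z' = z' / sqrt(225 + z'^2).
The Euler-Lagrange equation gives
    d/dθ( z' / sqrt(225 + z'^2) ) = 0,
so z' is constant. Integrating once:
    z(θ) = a θ + b,
a helix on the cylinder (a straight line when the cylinder is unrolled). The constants a, b are determined by the endpoint conditions.
With endpoint conditions z(0) = 2 and z(2π/3) = 5: from z(0) = b we get b = 2, and a·2π/3 + 2 = 5 gives a = 9/(2π), so
    z(θ) = (9/(2π)) θ + 2.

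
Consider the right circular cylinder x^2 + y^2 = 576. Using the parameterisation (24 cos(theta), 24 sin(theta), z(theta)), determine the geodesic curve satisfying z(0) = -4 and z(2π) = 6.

Parameterise the cylinder of radius R = 24 as
    r(θ) = (24 cos θ, 24 sin θ, z(θ)).
The arc-length element is
    ds = sqrt(576 + (dz/dθ)^2) dθ,
so the Lagrangian is L = sqrt(576 + z'^2).
L depends on z' only, not on z or θ, so ∂L/∂z = 0 and
    ∂L/∂z' = z' / sqrt(576 + z'^2).
The Euler-Lagrange equation gives
    d/dθ( z' / sqrt(576 + z'^2) ) = 0,
so z' is constant. Integrating once:
    z(θ) = a θ + b,
a helix on the cylinder (a straight line when the cylinder is unrolled). The constants a, b are determined by the endpoint conditions.
With endpoint conditions z(0) = -4 and z(2π) = 6: from z(0) = b we get b = -4, and a·2π + -4 = 6 gives a = 5/π, so
    z(θ) = (5/π) θ − 4.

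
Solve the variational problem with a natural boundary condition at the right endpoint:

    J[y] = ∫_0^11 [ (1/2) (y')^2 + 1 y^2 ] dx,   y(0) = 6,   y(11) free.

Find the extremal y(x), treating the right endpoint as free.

The Lagrangian L = (1/2) (y')^2 + 1 y^2 gives
    ∂L/∂y = 2 y,   ∂L/∂y' = y'.
Euler-Lagrange: y'' − 2 y = 0.
With k = sqrt(2), the general solution is
    y(x) = A cosh(sqrt(2) x) + B sinh(sqrt(2) x).
Fixed left endpoint y(0) = 6 ⇒ A = 6.
The right endpoint x = 11 is free, so the natural (transversality) condition is ∂L/∂y' |_{x=11} = 0, i.e. y'(11) = 0.
Compute y'(x) = A k sinh(k x) + B k cosh(k x), so
    y'(11) = A k sinh(k·11) + B k cosh(k·11) = 0
    ⇒ B = −A tanh(k·11) = − 6 tanh(sqrt(2)·11).
Therefore the extremal is
    y(x) = 6 cosh(sqrt(2) x) − 6 tanh(sqrt(2)·11) sinh(sqrt(2) x).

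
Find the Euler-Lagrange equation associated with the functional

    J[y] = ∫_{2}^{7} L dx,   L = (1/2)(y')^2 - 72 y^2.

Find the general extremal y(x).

The Lagrangian is L = (1/2)(y')^2 - 72 y^2.
∂L/∂y = -144y.
∂L/∂y' = y'.
The Euler-Lagrange equation d/dx(∂L/∂y') − ∂L/∂y = 0 becomes:
    y'' + 144 y = 0
General solution: y(x) = A sin(12x) + B cos(12x), where A and B are arbitrary constants fixed by the endpoint conditions.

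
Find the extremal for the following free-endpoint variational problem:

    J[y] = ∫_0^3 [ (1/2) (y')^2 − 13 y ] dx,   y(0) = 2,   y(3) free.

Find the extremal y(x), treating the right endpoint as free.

The Lagrangian L = (1/2) (y')^2 − 13 y gives
    ∂L/∂y = −13,   ∂L/∂y' = y'.
Euler-Lagrange: d/dx(y') − (−13) = 0, i.e. y'' + 13 = 0, so
    y(x) = −(13/2) x^2 + C1 x + C2.
Fixed left endpoint y(0) = 2 ⇒ C2 = 2.
The right endpoint x = 3 is free, so the natural (transversality) condition is ∂L/∂y' |_{x=3} = 0, i.e. y'(3) = 0.
Compute y'(x) = −13 x + C1, so y'(3) = −39 + C1 = 0 ⇒ C1 = 39.
Therefore the extremal is
    y(x) = −(13/2) x^2 + 39 x + 2.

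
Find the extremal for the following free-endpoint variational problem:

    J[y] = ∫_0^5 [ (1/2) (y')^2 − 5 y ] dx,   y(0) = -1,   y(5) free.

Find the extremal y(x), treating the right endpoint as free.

The Lagrangian L = (1/2) (y')^2 − 5 y gives
    ∂L/∂y = −5,   ∂L/∂y' = y'.
Euler-Lagrange: d/dx(y') − (−5) = 0, i.e. y'' + 5 = 0, so
    y(x) = −(5/2) x^2 + C1 x + C2.
Fixed left endpoint y(0) = -1 ⇒ C2 = -1.
The right endpoint x = 5 is free, so the natural (transversality) condition is ∂L/∂y' |_{x=5} = 0, i.e. y'(5) = 0.
Compute y'(x) = −5 x + C1, so y'(5) = −25 + C1 = 0 ⇒ C1 = 25.
Therefore the extremal is
    y(x) = −(5/2) x^2 + 25 x − 1.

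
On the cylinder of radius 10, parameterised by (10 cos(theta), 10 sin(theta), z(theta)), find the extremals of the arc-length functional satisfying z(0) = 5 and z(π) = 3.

Parameterise the cylinder of radius R = 10 as
    r(θ) = (10 cos θ, 10 sin θ, z(θ)).
The arc-length element is
    ds = sqrt(100 + (dz/dθ)^2) dθ,
so the Lagrangian is L = sqrt(100 + z'^2).
L depends on z' only, not on z or θ, so ∂L/∂z = 0 and
    ∂L/∂z' = z' / sqrt(100 + z'^2).
The Euler-Lagrange equation gives
    d/dθ( z' / sqrt(100 + z'^2) ) = 0,
so z' is constant. Integrating once:
    z(θ) = a θ + b,
a helix on the cylinder (a straight line when the cylinder is unrolled). The constants a, b are determined by the endpoint conditions.
With endpoint conditions z(0) = 5 and z(π) = 3: from z(0) = b we get b = 5, and a·π + 5 = 3 gives a = -2/π, so
    z(θ) = (-2/π) θ + 5.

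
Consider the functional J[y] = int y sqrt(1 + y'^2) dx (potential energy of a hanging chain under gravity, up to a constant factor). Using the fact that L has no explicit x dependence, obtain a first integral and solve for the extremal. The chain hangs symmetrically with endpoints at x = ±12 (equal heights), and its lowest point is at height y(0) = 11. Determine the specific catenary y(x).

The Lagrangian L(y, y') = y sqrt(1 + y'^2) has no explicit x dependence, so the Beltrami identity applies:
    L − y' ∂L/∂y' = C.
Compute ∂L/∂y' = y · y' / sqrt(1 + y'^2). Then
    L − y' ∂L/∂y'
    = y sqrt(1 + y'^2) − y · y'^2 / sqrt(1 + y'^2)
    = y (1 + y'^2 − y'^2) / sqrt(1 + y'^2)
    = y / sqrt(1 + y'^2) = C.
Squaring gives y^2 = C^2 (1 + y'^2), i.e.
    y'^2 = y^2 / C^2 − 1.
Separating variables,
    dy / sqrt(y^2 − C^2) = dx / C,
and integrating gives arccosh(y / C) = (x − a)/C, so
    y(x) = C cosh((x − a)/C),
the catenary. The constants C and a are fixed by the two endpoint conditions (and, for the hanging-chain problem, the length constraint selects C).
Now fit the given data. The endpoints x = ±12 are symmetric at equal height, so the catenary is even about its minimum: a = 0 and y(x) = C cosh(x/C). The lowest point is y(0) = C cosh(0) = C, and we are told y(0) = 11, so C = 11. Therefore
    y(x) = 11 cosh(x/11),
and at the endpoints
    y(±12) = 11 cosh(12/11).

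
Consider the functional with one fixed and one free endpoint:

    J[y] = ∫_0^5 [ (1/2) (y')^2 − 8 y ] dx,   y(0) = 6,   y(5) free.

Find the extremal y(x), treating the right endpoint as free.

The Lagrangian L = (1/2) (y')^2 − 8 y gives
    ∂L/∂y = −8,   ∂L/∂y' = y'.
Euler-Lagrange: d/dx(y') − (−8) = 0, i.e. y'' + 8 = 0, so
    y(x) = −(8/2) x^2 + C1 x + C2.
Fixed left endpoint y(0) = 6 ⇒ C2 = 6.
The right endpoint x = 5 is free, so the natural (transversality) condition is ∂L/∂y' |_{x=5} = 0, i.e. y'(5) = 0.
Compute y'(x) = −8 x + C1, so y'(5) = −40 + C1 = 0 ⇒ C1 = 40.
Therefore the extremal is
    y(x) = −4 x^2 + 40 x + 6.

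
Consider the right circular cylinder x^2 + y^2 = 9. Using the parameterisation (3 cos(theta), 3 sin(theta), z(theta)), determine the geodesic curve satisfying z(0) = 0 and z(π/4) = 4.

Parameterise the cylinder of radius R = 3 as
    r(θ) = (3 cos θ, 3 sin θ, z(θ)).
The arc-length element is
    ds = sqrt(9 + (dz/dθ)^2) dθ,
so the Lagrangian is L = sqrt(9 + z'^2).
L depends on z' only, not on z or θ, so ∂L/∂z = 0 and
    ∂L/∂z' = z' / sqrt(9 + z'^2).
The Euler-Lagrange equation gives
    d/dθ( z' / sqrt(9 + z'^2) ) = 0,
so z' is constant. Integrating once:
    z(θ) = a θ + b,
a helix on the cylinder (a straight line when the cylinder is unrolled). The constants a, b are determined by the endpoint conditions.
With endpoint conditions z(0) = 0 and z(π/4) = 4: from z(0) = b we get b = 0, and a·π/4 + 0 = 4 gives a = 16/π, so
    z(θ) = (16/π) θ.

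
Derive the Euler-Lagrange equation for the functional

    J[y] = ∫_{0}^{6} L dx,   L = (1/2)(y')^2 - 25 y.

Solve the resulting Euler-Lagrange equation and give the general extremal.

The Lagrangian is L = (1/2)(y')^2 - 25 y.
∂L/∂y = -25.
∂L/∂y' = y'.
The Euler-Lagrange equation d/dx(∂L/∂y') − ∂L/∂y = 0 becomes:
    y'' + 25 = 0
General solution: y(x) = -(25/2) x^2 + A x + B, where A and B are arbitrary constants fixed by the endpoint conditions.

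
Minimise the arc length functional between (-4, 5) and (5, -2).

Arc-length functional: J[y] = ∫ sqrt(1 + (y')^2) dx.
Lagrangian L = sqrt(1 + (y')^2) has no explicit y dependence, so ∂L/∂y = 0 and the Euler-Lagrange equation gives
    d/dx( y' / sqrt(1 + (y')^2) ) = 0  ⇒  y' / sqrt(1 + (y')^2) = const.
Hence y' is constant, so y(x) is affine.
Fitting the endpoints (-4, 5) and (5, -2):
    slope m = ((-2) − 5) / (5 − (-4)) = -7/9,
    intercept c = 5 − m·(-4) = 17/9.
Extremal: y(x) = (-7/9) x + 17/9.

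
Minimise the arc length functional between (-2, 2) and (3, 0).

Arc-length functional: J[y] = ∫ sqrt(1 + (y')^2) dx.
Lagrangian L = sqrt(1 + (y')^2) has no explicit y dependence, so ∂L/∂y = 0 and the Euler-Lagrange equation gives
    d/dx( y' / sqrt(1 + (y')^2) ) = 0  ⇒  y' / sqrt(1 + (y')^2) = const.
Hence y' is constant, so y(x) is affine.
Fitting the endpoints (-2, 2) and (3, 0):
    slope m = (0 − 2) / (3 − (-2)) = -2/5,
    intercept c = 2 − m·(-2) = 6/5.
Extremal: y(x) = (-2/5) x + 6/5.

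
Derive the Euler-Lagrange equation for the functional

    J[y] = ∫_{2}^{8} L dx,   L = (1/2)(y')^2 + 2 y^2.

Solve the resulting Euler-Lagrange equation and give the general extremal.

The Lagrangian is L = (1/2)(y')^2 + 2 y^2.
∂L/∂y = 4y.
∂L/∂y' = y'.
The Euler-Lagrange equation d/dx(∂L/∂y') − ∂L/∂y = 0 becomes:
    y'' - 4 y = 0
General solution: y(x) = A e^(2x) + B e^(-2x), where A and B are arbitrary constants fixed by the endpoint conditions.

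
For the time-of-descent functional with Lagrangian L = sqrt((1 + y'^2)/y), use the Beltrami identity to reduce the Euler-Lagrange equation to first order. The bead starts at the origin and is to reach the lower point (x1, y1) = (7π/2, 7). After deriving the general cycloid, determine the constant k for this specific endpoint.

The Lagrangian L = sqrt((1 + y'^2) / y) has no explicit x dependence, so the Beltrami identity applies:
    L − y' ∂L/∂y' = C.
Compute ∂L/∂y' = y' / sqrt(y (1 + y'^2)).
Substitute:
    sqrt((1 + y'^2)/y) − y'·y' / sqrt(y (1 + y'^2))
    = (1 + y'^2) / sqrt(y (1 + y'^2)) − y'^2 / sqrt(y (1 + y'^2))
    = 1 / sqrt(y (1 + y'^2)) = C.
Squaring and rearranging gives the first integral
    y (1 + y'^2) = 1/C^2 =: k   (constant).
Solving this first-order ODE by the substitution
    y = (k/2)(1 − cos θ)
yields the cycloid parameterisation
    x(θ) = (k/2)(θ − sin θ),   y(θ) = (k/2)(1 − cos θ).
The constant k is fixed by the endpoint condition.
Now fit the given lower endpoint (x1, y1) = (7π/2, 7). At the bottom of the first arch (θ = π), the parametric equations give
    y(π) = (k/2)(1 − cos π) = k,
    x(π) = (k/2)(π − sin π) = kπ/2.
Matching y(π) = 7 gives k = 7, consistent with x(π) = 7π/2. Therefore the specific cycloid is
    x(θ) = (7/2)(θ − sin θ),   y(θ) = (7/2)(1 − cos θ).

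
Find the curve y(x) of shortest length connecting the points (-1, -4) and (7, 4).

Arc-length functional: J[y] = ∫ sqrt(1 + (y')^2) dx.
Lagrangian L = sqrt(1 + (y')^2) has no explicit y dependence, so ∂L/∂y = 0 and the Euler-Lagrange equation gives
    d/dx( y' / sqrt(1 + (y')^2) ) = 0  ⇒  y' / sqrt(1 + (y')^2) = const.
Hence y' is constant, so y(x) is affine.
Fitting the endpoints (-1, -4) and (7, 4):
    slope m = (4 − (-4)) / (7 − (-1)) = 1,
    intercept c = (-4) − m·(-1) = -3.
Extremal: y(x) = x - 3.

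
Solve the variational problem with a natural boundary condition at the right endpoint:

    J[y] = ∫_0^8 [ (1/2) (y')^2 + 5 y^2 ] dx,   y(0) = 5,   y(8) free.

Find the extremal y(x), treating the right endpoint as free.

The Lagrangian L = (1/2) (y')^2 + 5 y^2 gives
    ∂L/∂y = 10 y,   ∂L/∂y' = y'.
Euler-Lagrange: y'' − 10 y = 0.
With k = sqrt(10), the general solution is
    y(x) = A cosh(sqrt(10) x) + B sinh(sqrt(10) x).
Fixed left endpoint y(0) = 5 ⇒ A = 5.
The right endpoint x = 8 is free, so the natural (transversality) condition is ∂L/∂y' |_{x=8} = 0, i.e. y'(8) = 0.
Compute y'(x) = A k sinh(k x) + B k cosh(k x), so
    y'(8) = A k sinh(k·8) + B k cosh(k·8) = 0
    ⇒ B = −A tanh(k·8) = − 5 tanh(sqrt(10)·8).
Therefore the extremal is
    y(x) = 5 cosh(sqrt(10) x) − 5 tanh(sqrt(10)·8) sinh(sqrt(10) x).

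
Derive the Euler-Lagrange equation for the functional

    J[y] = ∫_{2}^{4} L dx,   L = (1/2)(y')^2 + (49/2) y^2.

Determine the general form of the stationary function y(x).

The Lagrangian is L = (1/2)(y')^2 + (49/2) y^2.
∂L/∂y = 49y.
∂L/∂y' = y'.
The Euler-Lagrange equation d/dx(∂L/∂y') − ∂L/∂y = 0 becomes:
    y'' - 49 y = 0
General solution: y(x) = A e^(7x) + B e^(-7x), where A and B are arbitrary constants fixed by the endpoint conditions.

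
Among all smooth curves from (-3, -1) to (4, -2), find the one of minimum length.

Arc-length functional: J[y] = ∫ sqrt(1 + (y')^2) dx.
Lagrangian L = sqrt(1 + (y')^2) has no explicit y dependence, so ∂L/∂y = 0 and the Euler-Lagrange equation gives
    d/dx( y' / sqrt(1 + (y')^2) ) = 0  ⇒  y' / sqrt(1 + (y')^2) = const.
Hence y' is constant, so y(x) is affine.
Fitting the endpoints (-3, -1) and (4, -2):
    slope m = ((-2) − (-1)) / (4 − (-3)) = -1/7,
    intercept c = (-1) − m·(-3) = -10/7.
Extremal: y(x) = (-1/7) x - 10/7.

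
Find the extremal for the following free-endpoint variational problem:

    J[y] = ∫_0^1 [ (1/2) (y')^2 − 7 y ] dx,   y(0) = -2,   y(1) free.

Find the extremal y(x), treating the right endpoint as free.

The Lagrangian L = (1/2) (y')^2 − 7 y gives
    ∂L/∂y = −7,   ∂L/∂y' = y'.
Euler-Lagrange: d/dx(y') − (−7) = 0, i.e. y'' + 7 = 0, so
    y(x) = −(7/2) x^2 + C1 x + C2.
Fixed left endpoint y(0) = -2 ⇒ C2 = -2.
The right endpoint x = 1 is free, so the natural (transversality) condition is ∂L/∂y' |_{x=1} = 0, i.e. y'(1) = 0.
Compute y'(x) = −7 x + C1, so y'(1) = −7 + C1 = 0 ⇒ C1 = 7.
Therefore the extremal is
    y(x) = −(7/2) x^2 + 7 x − 2.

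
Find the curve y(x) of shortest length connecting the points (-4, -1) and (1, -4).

Arc-length functional: J[y] = ∫ sqrt(1 + (y')^2) dx.
Lagrangian L = sqrt(1 + (y')^2) has no explicit y dependence, so ∂L/∂y = 0 and the Euler-Lagrange equation gives
    d/dx( y' / sqrt(1 + (y')^2) ) = 0  ⇒  y' / sqrt(1 + (y')^2) = const.
Hence y' is constant, so y(x) is affine.
Fitting the endpoints (-4, -1) and (1, -4):
    slope m = ((-4) − (-1)) / (1 − (-4)) = -3/5,
    intercept c = (-1) − m·(-4) = -17/5.
Extremal: y(x) = (-3/5) x - 17/5.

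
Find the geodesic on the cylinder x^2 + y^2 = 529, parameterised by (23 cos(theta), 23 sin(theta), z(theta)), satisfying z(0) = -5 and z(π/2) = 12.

Parameterise the cylinder of radius R = 23 as
    r(θ) = (23 cos θ, 23 sin θ, z(θ)).
The arc-length element is
    ds = sqrt(529 + (dz/dθ)^2) dθ,
so the Lagrangian is L = sqrt(529 + z'^2).
L depends on z' only, not on z or θ, so ∂L/∂z = 0 and
    ∂L/∂z' = z' / sqrt(529 + z'^2).
The Euler-Lagrange equation gives
    d/dθ( z' / sqrt(529 + z'^2) ) = 0,
so z' is constant. Integrating once:
    z(θ) = a θ + b,
a helix on the cylinder (a straight line when the cylinder is unrolled). The constants a, b are determined by the endpoint conditions.
With endpoint conditions z(0) = -5 and z(π/2) = 12: from z(0) = b we get b = -5, and a·π/2 + -5 = 12 gives a = 34/π, so
    z(θ) = (34/π) θ − 5.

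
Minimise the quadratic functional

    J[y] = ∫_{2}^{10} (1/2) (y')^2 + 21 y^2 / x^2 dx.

The Lagrangian is L = (1/2) (y')^2 + 21 y^2 / x^2.
Compute ∂L/∂y = 42y/x^2, ∂L/∂y' = y'.
The Euler-Lagrange equation d/dx(∂L/∂y') − ∂L/∂y = 0 reduces to
    y'' − 42/x^2 · y = 0  (x > 0).
Its general solution is
    y(x) = A x^7 + B x^(-6),
with A, B fixed by the endpoint conditions.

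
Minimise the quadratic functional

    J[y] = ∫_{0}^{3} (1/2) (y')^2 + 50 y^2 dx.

The Lagrangian is L = (1/2) (y')^2 + 50 y^2.
Compute ∂L/∂y = 100y, ∂L/∂y' = y'.
The Euler-Lagrange equation d/dx(∂L/∂y') − ∂L/∂y = 0 reduces to
    y'' − 100 y = 0.
Its general solution is
    y(x) = A e^(10x) + B e^(−10x),
with A, B fixed by the endpoint conditions.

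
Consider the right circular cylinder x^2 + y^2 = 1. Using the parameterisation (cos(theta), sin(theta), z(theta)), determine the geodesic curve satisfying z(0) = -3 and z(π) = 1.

Parameterise the cylinder of radius R = 1 as
    r(θ) = (cos θ, sin θ, z(θ)).
The arc-length element is
    ds = sqrt(1 + (dz/dθ)^2) dθ,
so the Lagrangian is L = sqrt(1 + z'^2).
L depends on z' only, not on z or θ, so ∂L/∂z = 0 and
    ∂L/∂z' = z' / sqrt(1 + z'^2).
The Euler-Lagrange equation gives
    d/dθ( z' / sqrt(1 + z'^2) ) = 0,
so z' is constant. Integrating once:
    z(θ) = a θ + b,
a helix on the cylinder (a straight line when the cylinder is unrolled). The constants a, b are determined by the endpoint conditions.
With endpoint conditions z(0) = -3 and z(π) = 1: from z(0) = b we get b = -3, and a·π + -3 = 1 gives a = 4/π, so
    z(θ) = (4/π) θ − 3.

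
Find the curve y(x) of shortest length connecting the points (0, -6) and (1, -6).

Arc-length functional: J[y] = ∫ sqrt(1 + (y')^2) dx.
Lagrangian L = sqrt(1 + (y')^2) has no explicit y dependence, so ∂L/∂y = 0 and the Euler-Lagrange equation gives
    d/dx( y' / sqrt(1 + (y')^2) ) = 0  ⇒  y' / sqrt(1 + (y')^2) = const.
Hence y' is constant, so y(x) is affine.
Fitting the endpoints (0, -6) and (1, -6):
    slope m = ((-6) − (-6)) / (1 − 0) = 0,
    intercept c = (-6) − m·0 = -6.
Extremal: y(x) = -6.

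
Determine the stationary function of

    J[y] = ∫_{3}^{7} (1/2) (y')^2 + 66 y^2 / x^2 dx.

The Lagrangian is L = (1/2) (y')^2 + 66 y^2 / x^2.
Compute ∂L/∂y = 132y/x^2, ∂L/∂y' = y'.
The Euler-Lagrange equation d/dx(∂L/∂y') − ∂L/∂y = 0 reduces to
    y'' − 132/x^2 · y = 0  (x > 0).
Its general solution is
    y(x) = A x^12 + B x^(-11),
with A, B fixed by the endpoint conditions.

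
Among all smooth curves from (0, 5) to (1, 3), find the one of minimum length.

Arc-length functional: J[y] = ∫ sqrt(1 + (y')^2) dx.
Lagrangian L = sqrt(1 + (y')^2) has no explicit y dependence, so ∂L/∂y = 0 and the Euler-Lagrange equation gives
    d/dx( y' / sqrt(1 + (y')^2) ) = 0  ⇒  y' / sqrt(1 + (y')^2) = const.
Hence y' is constant, so y(x) is affine.
Fitting the endpoints (0, 5) and (1, 3):
    slope m = (3 − 5) / (1 − 0) = -2,
    intercept c = 5 − m·0 = 5.
Extremal: y(x) = -2 x + 5.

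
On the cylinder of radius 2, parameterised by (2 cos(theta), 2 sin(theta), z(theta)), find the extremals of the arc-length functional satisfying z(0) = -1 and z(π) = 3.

Parameterise the cylinder of radius R = 2 as
    r(θ) = (2 cos θ, 2 sin θ, z(θ)).
The arc-length element is
    ds = sqrt(4 + (dz/dθ)^2) dθ,
so the Lagrangian is L = sqrt(4 + z'^2).
L depends on z' only, not on z or θ, so ∂L/∂z = 0 and
    ∂L/∂z' = z' / sqrt(4 + z'^2).
The Euler-Lagrange equation gives
    d/dθ( z' / sqrt(4 + z'^2) ) = 0,
so z' is constant. Integrating once:
    z(θ) = a θ + b,
a helix on the cylinder (a straight line when the cylinder is unrolled). The constants a, b are determined by the endpoint conditions.
With endpoint conditions z(0) = -1 and z(π) = 3: from z(0) = b we get b = -1, and a·π + -1 = 3 gives a = 4/π, so
    z(θ) = (4/π) θ − 1.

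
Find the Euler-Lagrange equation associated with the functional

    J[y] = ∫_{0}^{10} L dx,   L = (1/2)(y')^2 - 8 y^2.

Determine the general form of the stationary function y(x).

The Lagrangian is L = (1/2)(y')^2 - 8 y^2.
∂L/∂y = -16y.
∂L/∂y' = y'.
The Euler-Lagrange equation d/dx(∂L/∂y') − ∂L/∂y = 0 becomes:
    y'' + 16 y = 0
General solution: y(x) = A sin(4x) + B cos(4x), where A and B are arbitrary constants fixed by the endpoint conditions.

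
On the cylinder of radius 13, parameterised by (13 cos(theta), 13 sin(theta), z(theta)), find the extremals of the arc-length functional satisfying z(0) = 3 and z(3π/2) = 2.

Parameterise the cylinder of radius R = 13 as
    r(θ) = (13 cos θ, 13 sin θ, z(θ)).
The arc-length element is
    ds = sqrt(169 + (dz/dθ)^2) dθ,
so the Lagrangian is L = sqrt(169 + z'^2).
L depends on z' only, not on z or θ, so ∂L/∂z = 0 and
    ∂L/∂z' = z' / sqrt(169 + z'^2).
The Euler-Lagrange equation gives
    d/dθ( z' / sqrt(169 + z'^2) ) = 0,
so z' is constant. Integrating once:
    z(θ) = a θ + b,
a helix on the cylinder (a straight line when the cylinder is unrolled). The constants a, b are determined by the endpoint conditions.
With endpoint conditions z(0) = 3 and z(3π/2) = 2: from z(0) = b we get b = 3, and a·3π/2 + 3 = 2 gives a = -2/(3π), so
    z(θ) = (-2/(3π)) θ + 3.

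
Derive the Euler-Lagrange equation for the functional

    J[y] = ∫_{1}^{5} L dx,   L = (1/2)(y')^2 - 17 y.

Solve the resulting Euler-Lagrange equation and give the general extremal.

The Lagrangian is L = (1/2)(y')^2 - 17 y.
∂L/∂y = -17.
∂L/∂y' = y'.
The Euler-Lagrange equation d/dx(∂L/∂y') − ∂L/∂y = 0 becomes:
    y'' + 17 = 0
General solution: y(x) = -(17/2) x^2 + A x + B, where A and B are arbitrary constants fixed by the endpoint conditions.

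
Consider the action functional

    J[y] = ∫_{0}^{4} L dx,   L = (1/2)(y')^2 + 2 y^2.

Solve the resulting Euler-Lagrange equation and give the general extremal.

The Lagrangian is L = (1/2)(y')^2 + 2 y^2.
∂L/∂y = 4y.
∂L/∂y' = y'.
The Euler-Lagrange equation d/dx(∂L/∂y') − ∂L/∂y = 0 becomes:
    y'' - 4 y = 0
General solution: y(x) = A e^(2x) + B e^(-2x), where A and B are arbitrary constants fixed by the endpoint conditions.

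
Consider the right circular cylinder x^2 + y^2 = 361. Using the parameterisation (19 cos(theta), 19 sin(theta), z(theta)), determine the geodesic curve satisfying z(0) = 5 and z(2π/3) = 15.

Parameterise the cylinder of radius R = 19 as
    r(θ) = (19 cos θ, 19 sin θ, z(θ)).
The arc-length element is
    ds = sqrt(361 + (dz/dθ)^2) dθ,
so the Lagrangian is L = sqrt(361 + z'^2).
L depends on z' only, not on z or θ, so ∂L/∂z = 0 and
    ∂L/∂z' = z' / sqrt(361 + z'^2).
The Euler-Lagrange equation gives
    d/dθ( z' / sqrt(361 + z'^2) ) = 0,
so z' is constant. Integrating once:
    z(θ) = a θ + b,
a helix on the cylinder (a straight line when the cylinder is unrolled). The constants a, b are determined by the endpoint conditions.
With endpoint conditions z(0) = 5 and z(2π/3) = 15: from z(0) = b we get b = 5, and a·2π/3 + 5 = 15 gives a = 15/π, so
    z(θ) = (15/π) θ + 5.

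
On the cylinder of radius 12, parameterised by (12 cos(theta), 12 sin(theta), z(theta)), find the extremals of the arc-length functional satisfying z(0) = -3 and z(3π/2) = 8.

Parameterise the cylinder of radius R = 12 as
    r(θ) = (12 cos θ, 12 sin θ, z(θ)).
The arc-length element is
    ds = sqrt(144 + (dz/dθ)^2) dθ,
so the Lagrangian is L = sqrt(144 + z'^2).
L depends on z' only, not on z or θ, so ∂L/∂z = 0 and
    ∂L/∂z' = z' / sqrt(144 + z'^2).
The Euler-Lagrange equation gives
    d/dθ( z' / sqrt(144 + z'^2) ) = 0,
so z' is constant. Integrating once:
    z(θ) = a θ + b,
a helix on the cylinder (a straight line when the cylinder is unrolled). The constants a, b are determined by the endpoint conditions.
With endpoint conditions z(0) = -3 and z(3π/2) = 8: from z(0) = b we get b = -3, and a·3π/2 + -3 = 8 gives a = 22/(3π), so
    z(θ) = (22/(3π)) θ − 3.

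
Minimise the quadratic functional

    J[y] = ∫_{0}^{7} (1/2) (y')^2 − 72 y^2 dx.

The Lagrangian is L = (1/2) (y')^2 − 72 y^2.
Compute ∂L/∂y = -144y, ∂L/∂y' = y'.
The Euler-Lagrange equation d/dx(∂L/∂y') − ∂L/∂y = 0 reduces to
    y'' + 144 y = 0.
Its general solution is
    y(x) = A sin(12x) + B cos(12x),
with A, B fixed by the endpoint conditions.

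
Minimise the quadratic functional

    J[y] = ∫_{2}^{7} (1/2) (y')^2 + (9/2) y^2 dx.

The Lagrangian is L = (1/2) (y')^2 + (9/2) y^2.
Compute ∂L/∂y = 9y, ∂L/∂y' = y'.
The Euler-Lagrange equation d/dx(∂L/∂y') − ∂L/∂y = 0 reduces to
    y'' − 9 y = 0.
Its general solution is
    y(x) = A e^(3x) + B e^(−3x),
with A, B fixed by the endpoint conditions.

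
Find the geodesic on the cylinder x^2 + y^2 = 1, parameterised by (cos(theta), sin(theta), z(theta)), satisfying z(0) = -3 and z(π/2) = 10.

Parameterise the cylinder of radius R = 1 as
    r(θ) = (cos θ, sin θ, z(θ)).
The arc-length element is
    ds = sqrt(1 + (dz/dθ)^2) dθ,
so the Lagrangian is L = sqrt(1 + z'^2).
L depends on z' only, not on z or θ, so ∂L/∂z = 0 and
    ∂L/∂z' = z' / sqrt(1 + z'^2).
The Euler-Lagrange equation gives
    d/dθ( z' / sqrt(1 + z'^2) ) = 0,
so z' is constant. Integrating once:
    z(θ) = a θ + b,
a helix on the cylinder (a straight line when the cylinder is unrolled). The constants a, b are determined by the endpoint conditions.
With endpoint conditions z(0) = -3 and z(π/2) = 10: from z(0) = b we get b = -3, and a·π/2 + -3 = 10 gives a = 26/π, so
    z(θ) = (26/π) θ − 3.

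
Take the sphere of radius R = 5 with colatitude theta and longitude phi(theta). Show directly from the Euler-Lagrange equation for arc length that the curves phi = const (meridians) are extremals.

On the sphere of radius R = 5 with spherical coordinates (θ, φ), the induced metric is
    ds^2 = 25(dθ^2 + sin^2(θ) dφ^2).
Using θ as the parameter, the arc-length functional becomes
    J[φ] = ∫ 5 sqrt(1 + sin^2(θ) (dφ/dθ)^2) dθ.
So L = 5 sqrt(1 + sin^2(θ) φ'^2). Compute
    ∂L/∂φ = 0  (L has no explicit φ dependence),
    ∂L/∂φ' = 5 sin^2(θ) φ' / sqrt(1 + sin^2(θ) φ'^2).
For the candidate φ(θ) = c (constant), φ' = 0, so ∂L/∂φ' evaluated along the candidate vanishes, and ∂L/∂φ is identically zero. Hence
    d/dθ(∂L/∂φ') − ∂L/∂φ = 0
is satisfied. Therefore meridians φ = const are extremals of arc length — they are geodesics on the sphere.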